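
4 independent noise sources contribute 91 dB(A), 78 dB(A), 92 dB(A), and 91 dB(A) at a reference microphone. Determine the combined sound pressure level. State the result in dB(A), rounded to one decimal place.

96.2 dB(A)

Incoherent sources combine by intensity addition: L_total = 10·log₁₀(Σ 10^(L_i/10)).
Σ 10^(L/10) = 10^(91/10) + 10^(78/10) + 10^(92/10) + 10^(91/10) = 4.166e+09.
L_total = 10·log₁₀(4.166e+09) = 96.20 dB(A).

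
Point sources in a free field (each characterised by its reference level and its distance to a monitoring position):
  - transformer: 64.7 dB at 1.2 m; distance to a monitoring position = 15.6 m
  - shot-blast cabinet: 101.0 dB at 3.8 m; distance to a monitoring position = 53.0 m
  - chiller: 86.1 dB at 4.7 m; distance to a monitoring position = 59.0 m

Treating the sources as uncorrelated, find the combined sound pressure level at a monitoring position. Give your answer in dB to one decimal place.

First find each source's level at the receiver (point-source: −20·log₁₀(r/r_ref)), then combine on an intensity basis.
transformer: 64.7 − 20·log₁₀(15.6/1.2) = 64.7 − 22.28 = 42.42 dB.
shot-blast cabinet: 101.0 − 20·log₁₀(53.0/3.8) = 101.0 − 22.89 = 78.11 dB.
chiller: 86.1 − 20·log₁₀(59.0/4.7) = 86.1 − 21.98 = 64.12 dB.
Σ 10^(L/10) = 6.732e+07 → L_total = 10·log₁₀(6.732e+07) = 78.28 dB.

78.3 dB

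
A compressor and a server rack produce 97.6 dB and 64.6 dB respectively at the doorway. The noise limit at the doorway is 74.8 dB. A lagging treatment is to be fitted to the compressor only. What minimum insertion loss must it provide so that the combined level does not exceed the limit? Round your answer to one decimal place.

Everything except the compressor sums to 10^(64.6/10) = 2.884e+06 in linear terms, 64.60 dB.
The limit corresponds to 10^(74.8/10) = 3.020e+07; subtracting the fixed part leaves 2.732e+07 for the compressor, i.e. 74.36 dB.
So the compressor must be reduced from 97.6 to 74.36 dB: IL = 23.24 dB.

23.2 dB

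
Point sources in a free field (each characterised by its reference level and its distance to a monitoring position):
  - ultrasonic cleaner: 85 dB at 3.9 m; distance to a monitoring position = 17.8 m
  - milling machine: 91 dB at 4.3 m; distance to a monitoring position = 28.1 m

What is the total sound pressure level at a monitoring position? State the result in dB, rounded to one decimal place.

Propagate each source to the receiver with L = L_ref − 20·log₁₀(r/r_ref), then add intensities.
ultrasonic cleaner: 85 − 20·log₁₀(17.8/3.9) = 85 − 13.19 = 71.81 dB.
milling machine: 91 − 20·log₁₀(28.1/4.3) = 91 − 16.30 = 74.70 dB.
Σ 10^(L/10) = 4.466e+07 → L_total = 10·log₁₀(4.466e+07) = 76.50 dB.

76.5 dB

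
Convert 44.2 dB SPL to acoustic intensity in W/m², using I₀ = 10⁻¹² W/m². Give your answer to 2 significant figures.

I = I₀·10^(L/10) = 10⁻¹² × 10^(44.2/10) = 10^(-7.580).

2.6e-08 W/m²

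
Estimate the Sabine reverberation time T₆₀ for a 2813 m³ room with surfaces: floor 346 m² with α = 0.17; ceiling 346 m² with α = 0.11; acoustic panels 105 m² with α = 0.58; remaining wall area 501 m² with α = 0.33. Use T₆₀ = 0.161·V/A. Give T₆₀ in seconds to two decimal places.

1.40 s

Summing Sᵢαᵢ: 346·0.17 + 346·0.11 + 105·0.58 + 501·0.33 = 323.11 m².
T₆₀ = 0.161·V/A = 0.161·2813/323.11 = 1.402 s.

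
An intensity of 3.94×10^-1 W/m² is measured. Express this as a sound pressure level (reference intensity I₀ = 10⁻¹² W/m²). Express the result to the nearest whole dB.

I/I₀ = 3.94×10^-1/10⁻¹² = 3.94×10^11, and L = 10·log₁₀(I/I₀).
L = 10·(0.5955 + 11) = 115.95 dB.

116 dB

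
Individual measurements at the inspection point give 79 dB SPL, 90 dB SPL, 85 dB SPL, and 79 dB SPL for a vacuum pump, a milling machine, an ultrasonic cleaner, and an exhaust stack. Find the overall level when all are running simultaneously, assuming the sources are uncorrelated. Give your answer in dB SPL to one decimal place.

91.7 dB SPL

For uncorrelated sources the intensities add, so convert each level to linear form, sum, and take 10·log₁₀ of the total.
Σ 10^(L/10) = 10^(79/10) + 10^(90/10) + 10^(85/10) + 10^(79/10) = 1.475e+09.
L_total = 10·log₁₀(1.475e+09) = 91.69 dB SPL.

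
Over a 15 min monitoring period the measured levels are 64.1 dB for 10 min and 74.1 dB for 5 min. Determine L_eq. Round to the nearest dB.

70 dB

L_eq = 10·log₁₀[(1/T)·Σ tᵢ·10^(Lᵢ/10)] with T = 15 min.
Σ tᵢ·10^(Lᵢ/10) = 10·10^(64.1/10) + 5·10^(74.1/10) = 1.542e+08.
L_eq = 10·log₁₀(1.542e+08/15) = 70.12 dB.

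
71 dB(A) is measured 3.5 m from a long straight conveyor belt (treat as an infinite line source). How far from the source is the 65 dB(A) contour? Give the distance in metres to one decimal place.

13.9 m

For a line source L₁ − L₂ = 10·log₁₀(r₂/r₁), so r₂ = r₁·10^((L₁−L₂)/10).
r₂ = 3.5·10^((71−65)/10) = 3.5·10^(6.0/10) = 13.93 m.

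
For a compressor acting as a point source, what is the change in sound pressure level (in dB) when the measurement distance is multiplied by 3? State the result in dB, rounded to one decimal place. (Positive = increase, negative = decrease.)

-9.5 dB

A point source loses 6 dB per doubling of distance; generally ΔL = −20·log₁₀(r₂/r₁).
ΔL = −20·log₁₀(3) = -9.54 dB.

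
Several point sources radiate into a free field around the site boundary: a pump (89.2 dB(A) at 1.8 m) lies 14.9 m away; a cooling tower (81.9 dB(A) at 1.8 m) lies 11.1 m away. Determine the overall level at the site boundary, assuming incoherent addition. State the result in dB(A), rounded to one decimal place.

72.1 dB(A)

Apply inverse-square spreading to bring every level to the receiver, then sum 10^(L/10).
pump: 89.2 − 20·log₁₀(14.9/1.8) = 89.2 − 18.36 = 70.84 dB(A).
cooling tower: 81.9 − 20·log₁₀(11.1/1.8) = 81.9 − 15.80 = 66.10 dB(A).
Σ 10^(L/10) = 1.621e+07 → L_total = 10·log₁₀(1.621e+07) = 72.10 dB(A).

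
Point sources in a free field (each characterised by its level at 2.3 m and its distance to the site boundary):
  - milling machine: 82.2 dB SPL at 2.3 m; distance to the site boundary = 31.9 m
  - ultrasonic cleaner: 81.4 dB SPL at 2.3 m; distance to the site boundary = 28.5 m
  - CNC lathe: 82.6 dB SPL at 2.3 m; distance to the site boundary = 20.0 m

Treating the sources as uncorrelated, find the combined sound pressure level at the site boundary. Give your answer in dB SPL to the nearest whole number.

Apply inverse-square spreading to bring every level to the receiver, then sum 10^(L/10).
milling machine: 82.2 − 20·log₁₀(31.9/2.3) = 82.2 − 22.84 = 59.36 dB SPL.
ultrasonic cleaner: 81.4 − 20·log₁₀(28.5/2.3) = 81.4 − 21.86 = 59.54 dB SPL.
CNC lathe: 82.6 − 20·log₁₀(20.0/2.3) = 82.6 − 18.79 = 63.81 dB SPL.
Σ 10^(L/10) = 4.168e+06 → L_total = 10·log₁₀(4.168e+06) = 66.20 dB SPL.

66 dB SPL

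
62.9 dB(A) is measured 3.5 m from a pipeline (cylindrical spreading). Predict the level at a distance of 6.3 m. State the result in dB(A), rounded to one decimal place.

60.3 dB(A)

Line-source attenuation: ΔL = 10·log₁₀(r₂/r₁) = 10·log₁₀(6.3/3.5) = 2.553 dB.
L₂ = 62.9 − 10·log₁₀(6.3/3.5) = 62.9 − 2.553 = 60.35 dB(A).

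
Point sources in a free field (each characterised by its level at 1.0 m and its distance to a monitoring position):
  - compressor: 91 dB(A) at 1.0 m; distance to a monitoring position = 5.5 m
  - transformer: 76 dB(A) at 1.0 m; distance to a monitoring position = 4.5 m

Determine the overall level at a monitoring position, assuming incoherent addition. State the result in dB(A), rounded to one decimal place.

Propagate each source to the receiver with L = L_ref − 20·log₁₀(r/r_ref), then add intensities.
compressor: 91 − 20·log₁₀(5.5/1.0) = 91 − 14.81 = 76.19 dB(A).
transformer: 76 − 20·log₁₀(4.5/1.0) = 76 − 13.06 = 62.94 dB(A).
Σ 10^(L/10) = 4.358e+07 → L_total = 10·log₁₀(4.358e+07) = 76.39 dB(A).

76.4 dB(A)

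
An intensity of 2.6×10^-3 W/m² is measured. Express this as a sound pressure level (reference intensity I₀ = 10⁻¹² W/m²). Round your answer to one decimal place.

I/I₀ = 2.6×10^-3/10⁻¹² = 2.6×10^9, and L = 10·log₁₀(I/I₀).
L = 10·(0.4150 + 9) = 94.15 dB.

94.1 dB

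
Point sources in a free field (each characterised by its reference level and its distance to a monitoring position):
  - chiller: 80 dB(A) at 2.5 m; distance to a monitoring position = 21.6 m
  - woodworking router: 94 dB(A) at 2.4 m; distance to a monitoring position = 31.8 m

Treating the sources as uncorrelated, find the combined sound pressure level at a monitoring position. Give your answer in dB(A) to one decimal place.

Apply inverse-square spreading to bring every level to the receiver, then sum 10^(L/10).
chiller: 80 − 20·log₁₀(21.6/2.5) = 80 − 18.73 = 61.27 dB(A).
woodworking router: 94 − 20·log₁₀(31.8/2.4) = 94 − 22.44 = 71.56 dB(A).
Σ 10^(L/10) = 1.565e+07 → L_total = 10·log₁₀(1.565e+07) = 71.94 dB(A).

71.9 dB(A)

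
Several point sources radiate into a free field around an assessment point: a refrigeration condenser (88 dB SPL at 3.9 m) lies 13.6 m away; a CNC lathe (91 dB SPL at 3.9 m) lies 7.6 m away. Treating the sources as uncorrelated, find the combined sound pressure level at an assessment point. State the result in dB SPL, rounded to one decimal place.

Propagate each source to the receiver with L = L_ref − 20·log₁₀(r/r_ref), then add intensities.
refrigeration condenser: 88 − 20·log₁₀(13.6/3.9) = 88 − 10.85 = 77.15 dB SPL.
CNC lathe: 91 − 20·log₁₀(7.6/3.9) = 91 − 5.79 = 85.21 dB SPL.
Σ 10^(L/10) = 3.834e+08 → L_total = 10·log₁₀(3.834e+08) = 85.84 dB SPL.

85.8 dB SPL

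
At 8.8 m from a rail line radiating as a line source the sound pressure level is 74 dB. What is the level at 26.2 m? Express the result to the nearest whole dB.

69 dB

For a line source, L₂ = L₁ − 10·log₁₀(r₂/r₁).
L₂ = 74 − 10·log₁₀(26.2/8.8) = 74 − 4.738 = 69.26 dB.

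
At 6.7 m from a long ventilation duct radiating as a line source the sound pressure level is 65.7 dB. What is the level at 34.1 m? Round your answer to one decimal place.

58.6 dB

Cylindrical spreading from a line source gives a 10·log₁₀(r₂/r₁) drop.
L₂ = 65.7 − 10·log₁₀(34.1/6.7) = 65.7 − 7.067 = 58.63 dB.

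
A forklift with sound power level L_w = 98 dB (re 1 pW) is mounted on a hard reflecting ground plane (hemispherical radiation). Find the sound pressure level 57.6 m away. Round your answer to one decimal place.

Free-field hemispherical radiation: L_p = L_w − 10·log₁₀(2π·r²), r = 57.6 m.
2π·r² = 2.085e+04 m², 10·log₁₀ of that is 43.190 dB.
L_p = 98 − 43.190 = 54.81 dB.

54.8 dB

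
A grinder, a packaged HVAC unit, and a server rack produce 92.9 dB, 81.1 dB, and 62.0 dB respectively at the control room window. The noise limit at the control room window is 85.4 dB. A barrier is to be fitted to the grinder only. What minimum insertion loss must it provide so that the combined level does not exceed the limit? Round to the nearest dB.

10 dB

Fixed contribution from the other sources: Σ 10^(L/10) = 10^(81.1/10) + 10^(62.0/10) = 1.304e+08 (81.15 dB).
The limit corresponds to 10^(85.4/10) = 3.467e+08; subtracting the fixed part leaves 2.163e+08 for the grinder, i.e. 83.35 dB.
Required insertion loss = 92.9 − 83.35 = 9.55 dB.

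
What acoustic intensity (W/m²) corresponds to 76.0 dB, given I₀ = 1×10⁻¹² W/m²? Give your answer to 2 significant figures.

4.0e-05 W/m²

I = I₀·10^(L/10) = 10⁻¹² × 10^(76.0/10) = 10^(-4.400).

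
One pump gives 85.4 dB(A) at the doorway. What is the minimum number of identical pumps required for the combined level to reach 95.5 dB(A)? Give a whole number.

11

Need L₁ + 10·log₁₀ N ≥ 95.5, i.e. log₁₀ N ≥ 1.01.
N ≥ 10^(10.1/10) = 10.233, so N = 11.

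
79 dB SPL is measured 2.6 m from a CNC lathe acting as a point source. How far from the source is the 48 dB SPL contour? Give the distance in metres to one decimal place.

Point-source spreading drops the level by 20·log₁₀(r₂/r₁); inverting, r₂/r₁ = 10^(ΔL/20).
r₂ = 2.6·10^((79−48)/20) = 2.6·10^(31.0/20) = 92.25 m.

92.3 m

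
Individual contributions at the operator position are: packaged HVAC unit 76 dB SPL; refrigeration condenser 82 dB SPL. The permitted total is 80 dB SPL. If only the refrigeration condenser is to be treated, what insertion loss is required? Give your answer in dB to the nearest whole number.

4 dB

The untreated sources together contribute 10^(76/10) = 3.981e+07, i.e. 76.00 dB SPL.
To meet 80 dB SPL overall, the treated refrigeration condenser may contribute at most 10^(80/10) − 3.981e+07 = 6.019e+07, i.e. 77.80 dB SPL.
Required insertion loss = 82 − 77.80 = 4.20 dB.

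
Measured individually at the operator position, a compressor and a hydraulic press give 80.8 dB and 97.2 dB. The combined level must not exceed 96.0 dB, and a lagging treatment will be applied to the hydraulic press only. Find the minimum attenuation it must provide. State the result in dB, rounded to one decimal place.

1.3 dB

The untreated sources together contribute 10^(80.8/10) = 1.202e+08, i.e. 80.80 dB.
The limit corresponds to 10^(96.0/10) = 3.981e+09; subtracting the fixed part leaves 3.861e+09 for the hydraulic press, i.e. 95.87 dB.
So the hydraulic press must be reduced from 97.2 to 95.87 dB: IL = 1.33 dB.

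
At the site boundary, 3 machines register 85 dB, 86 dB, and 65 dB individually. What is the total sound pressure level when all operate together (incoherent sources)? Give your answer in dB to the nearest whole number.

89 dB

For uncorrelated sources the intensities add, so convert each level to linear form, sum, and take 10·log₁₀ of the total.
Σ 10^(L/10) = 10^(85/10) + 10^(86/10) + 10^(65/10) = 7.175e+08.
L_total = 10·log₁₀(7.175e+08) = 88.56 dB.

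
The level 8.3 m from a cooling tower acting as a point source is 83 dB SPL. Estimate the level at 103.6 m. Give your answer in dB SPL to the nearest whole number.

61 dB SPL

Point-source attenuation: ΔL = 20·log₁₀(r₂/r₁) = 20·log₁₀(103.6/8.3) = 21.926 dB.
L₂ = 83 − 20·log₁₀(103.6/8.3) = 83 − 21.926 = 61.07 dB SPL.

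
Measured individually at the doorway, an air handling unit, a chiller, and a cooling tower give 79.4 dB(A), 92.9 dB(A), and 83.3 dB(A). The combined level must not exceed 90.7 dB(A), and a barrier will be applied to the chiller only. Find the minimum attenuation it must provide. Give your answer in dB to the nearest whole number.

Fixed contribution from the other sources: Σ 10^(L/10) = 10^(79.4/10) + 10^(83.3/10) = 3.009e+08 (84.78 dB(A)).
To meet 90.7 dB(A) overall, the treated chiller may contribute at most 10^(90.7/10) − 3.009e+08 = 8.740e+08, i.e. 89.42 dB(A).
So the chiller must be reduced from 92.9 to 89.42 dB(A): IL = 3.48 dB.

3 dB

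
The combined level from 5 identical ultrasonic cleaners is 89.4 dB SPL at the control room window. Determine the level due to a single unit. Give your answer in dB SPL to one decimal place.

For N identical incoherent sources L_total = L₁ + 10·log₁₀ N, so L₁ = 89.4 − 10·log₁₀(5) = 89.4 − 6.990.

82.4 dB SPL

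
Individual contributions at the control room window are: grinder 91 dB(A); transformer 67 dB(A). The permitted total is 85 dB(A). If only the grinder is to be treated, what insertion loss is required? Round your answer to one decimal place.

6.1 dB

Fixed contribution from the other source: Σ 10^(L/10) = 10^(67/10) = 5.012e+06 (67.00 dB(A)).
The limit corresponds to 10^(85/10) = 3.162e+08; subtracting the fixed part leaves 3.112e+08 for the grinder, i.e. 84.93 dB(A).
Required insertion loss = 91 − 84.93 = 6.07 dB.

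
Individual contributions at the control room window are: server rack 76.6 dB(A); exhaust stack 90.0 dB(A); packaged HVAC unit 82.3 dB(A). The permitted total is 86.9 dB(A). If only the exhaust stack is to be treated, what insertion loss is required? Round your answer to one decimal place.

5.6 dB

Fixed contribution from the other sources: Σ 10^(L/10) = 10^(76.6/10) + 10^(82.3/10) = 2.155e+08 (83.34 dB(A)).
The limit corresponds to 10^(86.9/10) = 4.898e+08; subtracting the fixed part leaves 2.742e+08 for the exhaust stack, i.e. 84.38 dB(A).
So the exhaust stack must be reduced from 90.0 to 84.38 dB(A): IL = 5.62 dB.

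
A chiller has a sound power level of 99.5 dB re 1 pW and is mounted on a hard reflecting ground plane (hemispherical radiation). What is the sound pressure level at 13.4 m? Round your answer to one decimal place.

69.0 dB

L_p = L_w − 10·log₁₀(2π·r²) with r = 13.4 m.
2π·r² = 1128 m², 10·log₁₀ of that is 30.524 dB.
L_p = 99.5 − 30.524 = 68.98 dB.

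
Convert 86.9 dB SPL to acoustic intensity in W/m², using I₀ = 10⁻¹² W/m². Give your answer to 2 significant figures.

I = I₀·10^(L/10) = 10⁻¹² × 10^(86.9/10) = 10^(-3.310).

0.00049 W/m²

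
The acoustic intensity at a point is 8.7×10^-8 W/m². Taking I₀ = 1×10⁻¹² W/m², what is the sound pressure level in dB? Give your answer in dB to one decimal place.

Dividing by I₀ shifts the exponent by 12: I/I₀ = 8.7×10^4.
L = 10·(0.9395 + 4) = 49.40 dB.

49.4 dB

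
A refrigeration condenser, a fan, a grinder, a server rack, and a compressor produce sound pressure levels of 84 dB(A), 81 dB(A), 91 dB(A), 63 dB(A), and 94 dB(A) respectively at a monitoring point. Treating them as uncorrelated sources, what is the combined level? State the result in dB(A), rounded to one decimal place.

96.2 dB(A)

For uncorrelated sources the intensities add, so convert each level to linear form, sum, and take 10·log₁₀ of the total.
Σ 10^(L/10) = 10^(84/10) + 10^(81/10) + 10^(91/10) + 10^(63/10) + 10^(94/10) = 4.150e+09.
L_total = 10·log₁₀(4.150e+09) = 96.18 dB(A).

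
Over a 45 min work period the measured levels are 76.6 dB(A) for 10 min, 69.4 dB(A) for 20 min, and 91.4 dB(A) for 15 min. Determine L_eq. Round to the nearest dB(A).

87 dB(A)

The energy average is taken in the linear domain: L_eq = 10·log₁₀[(Σ tᵢ·10^(Lᵢ/10))/T], T = 45 min.
Σ tᵢ·10^(Lᵢ/10) = 10·10^(76.6/10) + 20·10^(69.4/10) + 15·10^(91.4/10) = 2.134e+10.
L_eq = 10·log₁₀(2.134e+10/45) = 86.76 dB(A).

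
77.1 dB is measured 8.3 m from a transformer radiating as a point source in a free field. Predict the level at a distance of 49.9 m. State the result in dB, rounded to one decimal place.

61.5 dB

For a point source, L₂ = L₁ − 20·log₁₀(r₂/r₁).
L₂ = 77.1 − 20·log₁₀(49.9/8.3) = 77.1 − 15.580 = 61.52 dB.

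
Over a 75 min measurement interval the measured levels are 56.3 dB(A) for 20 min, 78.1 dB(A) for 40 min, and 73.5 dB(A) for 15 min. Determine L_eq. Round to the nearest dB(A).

76 dB(A)

The energy average is taken in the linear domain: L_eq = 10·log₁₀[(Σ tᵢ·10^(Lᵢ/10))/T], T = 75 min.
Σ tᵢ·10^(Lᵢ/10) = 20·10^(56.3/10) + 40·10^(78.1/10) + 15·10^(73.5/10) = 2.927e+09.
L_eq = 10·log₁₀(2.927e+09/75) = 75.91 dB(A).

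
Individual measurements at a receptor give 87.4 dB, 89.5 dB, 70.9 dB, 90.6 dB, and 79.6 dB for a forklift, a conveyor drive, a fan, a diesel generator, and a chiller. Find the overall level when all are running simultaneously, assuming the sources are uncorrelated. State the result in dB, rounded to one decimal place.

94.3 dB

For uncorrelated sources the intensities add, so convert each level to linear form, sum, and take 10·log₁₀ of the total.
Σ 10^(L/10) = 10^(87.4/10) + 10^(89.5/10) + 10^(70.9/10) + 10^(90.6/10) + 10^(79.6/10) = 2.692e+09.
L_total = 10·log₁₀(2.692e+09) = 94.30 dB.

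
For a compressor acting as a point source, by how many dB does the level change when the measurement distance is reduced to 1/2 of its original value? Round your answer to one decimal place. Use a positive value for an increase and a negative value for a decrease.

+6.0 dB

A point source loses 6 dB per doubling of distance; generally ΔL = −20·log₁₀(r₂/r₁).
ΔL = −20·log₁₀(0.5) = +6.02 dB.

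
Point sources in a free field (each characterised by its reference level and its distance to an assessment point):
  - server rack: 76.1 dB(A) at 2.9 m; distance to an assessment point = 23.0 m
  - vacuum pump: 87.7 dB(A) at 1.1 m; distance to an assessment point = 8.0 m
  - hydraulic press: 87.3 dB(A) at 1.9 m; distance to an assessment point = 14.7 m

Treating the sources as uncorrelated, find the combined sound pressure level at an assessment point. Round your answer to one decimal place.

Propagate each source to the receiver with L = L_ref − 20·log₁₀(r/r_ref), then add intensities.
server rack: 76.1 − 20·log₁₀(23.0/2.9) = 76.1 − 17.99 = 58.11 dB(A).
vacuum pump: 87.7 − 20·log₁₀(8.0/1.1) = 87.7 − 17.23 = 70.47 dB(A).
hydraulic press: 87.3 − 20·log₁₀(14.7/1.9) = 87.3 − 17.77 = 69.53 dB(A).
Σ 10^(L/10) = 2.075e+07 → L_total = 10·log₁₀(2.075e+07) = 73.17 dB(A).

73.2 dB(A)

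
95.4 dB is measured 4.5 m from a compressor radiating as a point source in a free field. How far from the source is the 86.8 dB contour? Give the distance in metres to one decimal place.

12.1 m

The 8.6 dB drop corresponds to a distance ratio of 10^(8.6/20) for a point source.
r₂ = 4.5·10^((95.4−86.8)/20) = 4.5·10^(8.6/20) = 12.11 m.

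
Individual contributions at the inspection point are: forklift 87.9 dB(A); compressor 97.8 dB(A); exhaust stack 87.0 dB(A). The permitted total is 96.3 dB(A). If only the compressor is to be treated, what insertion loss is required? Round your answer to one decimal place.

2.8 dB

The untreated sources together contribute 10^(87.9/10) + 10^(87.0/10) = 1.118e+09, i.e. 90.48 dB(A).
The limit corresponds to 10^(96.3/10) = 4.266e+09; subtracting the fixed part leaves 3.148e+09 for the compressor, i.e. 94.98 dB(A).
Required insertion loss = 97.8 − 94.98 = 2.82 dB.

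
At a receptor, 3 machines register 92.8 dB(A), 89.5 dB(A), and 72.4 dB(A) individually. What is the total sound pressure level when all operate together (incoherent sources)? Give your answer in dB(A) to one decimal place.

Incoherent sources combine by intensity addition: L_total = 10·log₁₀(Σ 10^(L_i/10)).
Σ 10^(L/10) = 10^(92.8/10) + 10^(89.5/10) + 10^(72.4/10) = 2.814e+09.
L_total = 10·log₁₀(2.814e+09) = 94.49 dB(A).

94.5 dB(A)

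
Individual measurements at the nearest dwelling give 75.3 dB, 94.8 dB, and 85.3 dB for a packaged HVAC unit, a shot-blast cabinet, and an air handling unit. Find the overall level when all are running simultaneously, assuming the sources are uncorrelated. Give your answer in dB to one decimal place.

95.3 dB

Incoherent sources combine by intensity addition: L_total = 10·log₁₀(Σ 10^(L_i/10)).
Σ 10^(L/10) = 10^(75.3/10) + 10^(94.8/10) + 10^(85.3/10) = 3.393e+09.
L_total = 10·log₁₀(3.393e+09) = 95.31 dB.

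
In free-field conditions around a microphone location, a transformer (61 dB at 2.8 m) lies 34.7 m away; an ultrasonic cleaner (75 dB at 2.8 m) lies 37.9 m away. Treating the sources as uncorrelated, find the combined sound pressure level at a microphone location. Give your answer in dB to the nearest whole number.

53 dB

First find each source's level at the receiver (point-source: −20·log₁₀(r/r_ref)), then combine on an intensity basis.
transformer: 61 − 20·log₁₀(34.7/2.8) = 61 − 21.86 = 39.14 dB.
ultrasonic cleaner: 75 − 20·log₁₀(37.9/2.8) = 75 − 22.63 = 52.37 dB.
Σ 10^(L/10) = 1.808e+05 → L_total = 10·log₁₀(1.808e+05) = 52.57 dB.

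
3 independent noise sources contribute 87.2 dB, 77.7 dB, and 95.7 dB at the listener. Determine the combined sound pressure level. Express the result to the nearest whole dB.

96 dB

Incoherent sources combine by intensity addition: L_total = 10·log₁₀(Σ 10^(L_i/10)).
Σ 10^(L/10) = 10^(87.2/10) + 10^(77.7/10) + 10^(95.7/10) = 4.299e+09.
L_total = 10·log₁₀(4.299e+09) = 96.33 dB.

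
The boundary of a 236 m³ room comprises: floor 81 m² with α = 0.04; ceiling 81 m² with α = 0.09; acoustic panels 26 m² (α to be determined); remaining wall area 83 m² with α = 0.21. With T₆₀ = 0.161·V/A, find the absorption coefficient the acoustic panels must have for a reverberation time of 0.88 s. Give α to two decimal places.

A = 0.161·V/T₆₀ = 0.161·236/0.88 = 43.18 m² sabins.
Absorption from the other surfaces = 81·0.04 + 81·0.09 + 83·0.21 = 27.96 m², so the acoustic panels must supply 15.22 m² over 26 m².
α = 15.22/26 = 0.585.

0.59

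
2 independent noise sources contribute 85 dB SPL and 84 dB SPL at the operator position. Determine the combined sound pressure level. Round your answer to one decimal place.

Incoherent sources combine by intensity addition: L_total = 10·log₁₀(Σ 10^(L_i/10)).
Σ 10^(L/10) = 10^(85/10) + 10^(84/10) = 5.674e+08.
L_total = 10·log₁₀(5.674e+08) = 87.54 dB SPL.

87.5 dB SPL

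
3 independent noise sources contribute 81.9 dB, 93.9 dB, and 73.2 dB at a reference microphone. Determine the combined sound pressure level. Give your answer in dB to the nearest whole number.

94 dB

Incoherent sources combine by intensity addition: L_total = 10·log₁₀(Σ 10^(L_i/10)).
Σ 10^(L/10) = 10^(81.9/10) + 10^(93.9/10) + 10^(73.2/10) = 2.630e+09.
L_total = 10·log₁₀(2.630e+09) = 94.20 dB.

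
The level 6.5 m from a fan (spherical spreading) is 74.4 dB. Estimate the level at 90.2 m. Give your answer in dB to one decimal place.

51.6 dB

Point-source attenuation: ΔL = 20·log₁₀(r₂/r₁) = 20·log₁₀(90.2/6.5) = 22.846 dB.
L₂ = 74.4 − 20·log₁₀(90.2/6.5) = 74.4 − 22.846 = 51.55 dB.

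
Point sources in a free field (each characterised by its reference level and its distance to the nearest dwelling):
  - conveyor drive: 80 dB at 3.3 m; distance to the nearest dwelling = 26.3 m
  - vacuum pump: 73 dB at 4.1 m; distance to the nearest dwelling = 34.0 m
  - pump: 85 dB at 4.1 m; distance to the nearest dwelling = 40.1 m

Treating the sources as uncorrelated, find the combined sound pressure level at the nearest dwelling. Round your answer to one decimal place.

67.1 dB

Apply inverse-square spreading to bring every level to the receiver, then sum 10^(L/10).
conveyor drive: 80 − 20·log₁₀(26.3/3.3) = 80 − 18.03 = 61.97 dB.
vacuum pump: 73 − 20·log₁₀(34.0/4.1) = 73 − 18.37 = 54.63 dB.
pump: 85 − 20·log₁₀(40.1/4.1) = 85 − 19.81 = 65.19 dB.
Σ 10^(L/10) = 5.170e+06 → L_total = 10·log₁₀(5.170e+06) = 67.14 dB.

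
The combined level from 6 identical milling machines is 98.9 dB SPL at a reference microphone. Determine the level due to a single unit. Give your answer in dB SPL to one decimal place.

91.1 dB SPL

6 equal contributions raise the level by 10·log₁₀ 6 = 7.782 dB, so each unit alone gives 98.9 − 7.782.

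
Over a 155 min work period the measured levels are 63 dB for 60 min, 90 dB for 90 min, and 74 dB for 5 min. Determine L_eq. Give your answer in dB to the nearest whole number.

88 dB

L_eq = 10·log₁₀[(1/T)·Σ tᵢ·10^(Lᵢ/10)] with T = 155 min.
Σ tᵢ·10^(Lᵢ/10) = 60·10^(63/10) + 90·10^(90/10) + 5·10^(74/10) = 9.025e+10.
L_eq = 10·log₁₀(9.025e+10/155) = 87.65 dB.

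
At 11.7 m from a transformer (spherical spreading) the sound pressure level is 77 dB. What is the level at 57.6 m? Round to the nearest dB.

For a point source, L₂ = L₁ − 20·log₁₀(r₂/r₁).
L₂ = 77 − 20·log₁₀(57.6/11.7) = 77 − 13.845 = 63.16 dB.

63 dB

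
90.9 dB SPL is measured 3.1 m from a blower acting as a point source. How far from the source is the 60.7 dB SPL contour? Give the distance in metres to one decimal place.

For a point source L₁ − L₂ = 20·log₁₀(r₂/r₁), so r₂ = r₁·10^((L₁−L₂)/20).
r₂ = 3.1·10^((90.9−60.7)/20) = 3.1·10^(30.2/20) = 100.31 m.

100.3 m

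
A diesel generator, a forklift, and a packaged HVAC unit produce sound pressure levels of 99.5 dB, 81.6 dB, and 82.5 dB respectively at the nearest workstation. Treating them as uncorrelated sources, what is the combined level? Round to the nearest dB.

100 dB

For uncorrelated sources the intensities add, so convert each level to linear form, sum, and take 10·log₁₀ of the total.
Σ 10^(L/10) = 10^(99.5/10) + 10^(81.6/10) + 10^(82.5/10) = 9.235e+09.
L_total = 10·log₁₀(9.235e+09) = 99.65 dB.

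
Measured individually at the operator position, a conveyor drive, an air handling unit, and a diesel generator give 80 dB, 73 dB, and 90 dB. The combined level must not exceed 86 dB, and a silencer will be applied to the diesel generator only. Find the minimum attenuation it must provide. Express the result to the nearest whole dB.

6 dB

Fixed contribution from the other sources: Σ 10^(L/10) = 10^(80/10) + 10^(73/10) = 1.200e+08 (80.79 dB).
To meet 86 dB overall, the treated diesel generator may contribute at most 10^(86/10) − 1.200e+08 = 2.782e+08, i.e. 84.44 dB.
So the diesel generator must be reduced from 90 to 84.44 dB: IL = 5.56 dB.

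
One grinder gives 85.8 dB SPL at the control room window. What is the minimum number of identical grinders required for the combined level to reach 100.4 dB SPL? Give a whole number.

29

The shortfall is 100.4 − 85.8 = 14.6 dB, and N units add 10·log₁₀ N, so need 10·log₁₀ N ≥ 14.6.
N ≥ 10^(14.6/10) = 28.840, so N = 29.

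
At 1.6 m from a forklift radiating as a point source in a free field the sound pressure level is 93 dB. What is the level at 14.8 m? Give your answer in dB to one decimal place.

73.7 dB

Spherical spreading from a point source gives a 20·log₁₀(r₂/r₁) drop.
L₂ = 93 − 20·log₁₀(14.8/1.6) = 93 − 19.323 = 73.68 dB.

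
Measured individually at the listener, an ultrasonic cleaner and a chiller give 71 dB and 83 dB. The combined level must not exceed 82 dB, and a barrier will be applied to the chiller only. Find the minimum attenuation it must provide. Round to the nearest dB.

1 dB

Everything except the chiller sums to 10^(71/10) = 1.259e+07 in linear terms, 71.00 dB.
The limit corresponds to 10^(82/10) = 1.585e+08; subtracting the fixed part leaves 1.459e+08 for the chiller, i.e. 81.64 dB.
So the chiller must be reduced from 83 to 81.64 dB: IL = 1.36 dB.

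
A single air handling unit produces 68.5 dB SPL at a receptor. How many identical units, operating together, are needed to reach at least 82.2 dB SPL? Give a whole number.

24

The shortfall is 82.2 − 68.5 = 13.7 dB, and N units add 10·log₁₀ N, so need 10·log₁₀ N ≥ 13.7.
N ≥ 10^(13.7/10) = 23.442, so N = 24.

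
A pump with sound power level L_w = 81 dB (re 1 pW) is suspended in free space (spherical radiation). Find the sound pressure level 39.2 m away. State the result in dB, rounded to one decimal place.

38.1 dB

L_p = L_w − 10·log₁₀(4π·r²) with r = 39.2 m.
4π·r² = 1.931e+04 m², 10·log₁₀ of that is 42.858 dB.
L_p = 81 − 42.858 = 38.14 dB.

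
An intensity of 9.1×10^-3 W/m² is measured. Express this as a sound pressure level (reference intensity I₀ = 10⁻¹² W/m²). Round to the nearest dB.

I/I₀ = 9.1×10^-3/10⁻¹² = 9.1×10^9, and L = 10·log₁₀(I/I₀).
L = 10·(0.9590 + 9) = 99.59 dB.

100 dB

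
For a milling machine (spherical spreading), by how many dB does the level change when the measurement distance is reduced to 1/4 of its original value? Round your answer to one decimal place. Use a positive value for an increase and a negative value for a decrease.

+12.0 dB

Point-source spreading: ΔL = −20·log₁₀(r₂/r₁).
ΔL = −20·log₁₀(0.25) = +12.04 dB.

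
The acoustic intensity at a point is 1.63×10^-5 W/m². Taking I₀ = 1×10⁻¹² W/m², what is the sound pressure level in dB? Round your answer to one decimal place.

L = 10·log₁₀(I/I₀) = 10·log₁₀(1.63×10^-5/10⁻¹²) = 10·log₁₀(1.63×10^7).
L = 10·(0.2122 + 7) = 72.12 dB.

72.1 dB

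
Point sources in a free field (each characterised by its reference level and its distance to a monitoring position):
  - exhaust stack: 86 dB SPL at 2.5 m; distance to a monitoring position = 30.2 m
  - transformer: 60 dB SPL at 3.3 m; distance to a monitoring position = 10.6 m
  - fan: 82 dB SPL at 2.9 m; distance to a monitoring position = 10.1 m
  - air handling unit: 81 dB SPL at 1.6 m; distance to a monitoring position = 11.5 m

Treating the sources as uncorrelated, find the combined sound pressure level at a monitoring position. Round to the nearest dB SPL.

Apply inverse-square spreading to bring every level to the receiver, then sum 10^(L/10).
exhaust stack: 86 − 20·log₁₀(30.2/2.5) = 86 − 21.64 = 64.36 dB SPL.
transformer: 60 − 20·log₁₀(10.6/3.3) = 60 − 10.14 = 49.86 dB SPL.
fan: 82 − 20·log₁₀(10.1/2.9) = 82 − 10.84 = 71.16 dB SPL.
air handling unit: 81 − 20·log₁₀(11.5/1.6) = 81 − 17.13 = 63.87 dB SPL.
Σ 10^(L/10) = 1.833e+07 → L_total = 10·log₁₀(1.833e+07) = 72.63 dB SPL.

73 dB SPL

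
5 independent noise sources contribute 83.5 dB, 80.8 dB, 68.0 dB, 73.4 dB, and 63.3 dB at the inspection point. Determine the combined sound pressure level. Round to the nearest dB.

For uncorrelated sources the intensities add, so convert each level to linear form, sum, and take 10·log₁₀ of the total.
Σ 10^(L/10) = 10^(83.5/10) + 10^(80.8/10) + 10^(68.0/10) + 10^(73.4/10) + 10^(63.3/10) = 3.744e+08.
L_total = 10·log₁₀(3.744e+08) = 85.73 dB.

86 dB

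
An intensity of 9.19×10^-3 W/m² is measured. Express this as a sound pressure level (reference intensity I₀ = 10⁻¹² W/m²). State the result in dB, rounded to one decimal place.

L = 10·log₁₀(I/I₀) = 10·log₁₀(9.19×10^-3/10⁻¹²) = 10·log₁₀(9.19×10^9).
L = 10·(0.9633 + 9) = 99.63 dB.

99.6 dB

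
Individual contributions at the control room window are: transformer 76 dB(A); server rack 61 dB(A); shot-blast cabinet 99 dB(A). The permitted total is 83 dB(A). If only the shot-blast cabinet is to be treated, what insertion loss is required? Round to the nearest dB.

17 dB

The untreated sources together contribute 10^(76/10) + 10^(61/10) = 4.107e+07, i.e. 76.14 dB(A).
The limit corresponds to 10^(83/10) = 1.995e+08; subtracting the fixed part leaves 1.585e+08 for the shot-blast cabinet, i.e. 82.00 dB(A).
Required insertion loss = 99 − 82.00 = 17.00 dB.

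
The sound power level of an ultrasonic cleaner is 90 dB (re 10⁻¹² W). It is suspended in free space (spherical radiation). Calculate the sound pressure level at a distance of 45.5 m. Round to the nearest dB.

The power spreads over a sphere of area 4π·r², so L_p = L_w − 10·log₁₀(4π·r²).
4π·r² = 2.602e+04 m², 10·log₁₀ of that is 44.152 dB.
L_p = 90 − 44.152 = 45.85 dB.

46 dB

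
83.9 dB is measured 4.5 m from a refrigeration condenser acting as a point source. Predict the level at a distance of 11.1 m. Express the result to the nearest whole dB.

Point-source attenuation: ΔL = 20·log₁₀(r₂/r₁) = 20·log₁₀(11.1/4.5) = 7.842 dB.
L₂ = 83.9 − 20·log₁₀(11.1/4.5) = 83.9 − 7.842 = 76.06 dB.

76 dB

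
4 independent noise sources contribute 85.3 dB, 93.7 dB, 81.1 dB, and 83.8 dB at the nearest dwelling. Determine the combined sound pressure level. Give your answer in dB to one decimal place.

94.8 dB

Incoherent sources combine by intensity addition: L_total = 10·log₁₀(Σ 10^(L_i/10)).
Σ 10^(L/10) = 10^(85.3/10) + 10^(93.7/10) + 10^(81.1/10) + 10^(83.8/10) = 3.052e+09.
L_total = 10·log₁₀(3.052e+09) = 94.85 dB.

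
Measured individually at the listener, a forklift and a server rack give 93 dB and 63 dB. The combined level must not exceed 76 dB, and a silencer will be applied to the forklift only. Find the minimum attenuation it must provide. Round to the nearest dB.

17 dB

Fixed contribution from the other source: Σ 10^(L/10) = 10^(63/10) = 1.995e+06 (63.00 dB).
The limit corresponds to 10^(76/10) = 3.981e+07; subtracting the fixed part leaves 3.782e+07 for the forklift, i.e. 75.78 dB.
Required insertion loss = 93 − 75.78 = 17.22 dB.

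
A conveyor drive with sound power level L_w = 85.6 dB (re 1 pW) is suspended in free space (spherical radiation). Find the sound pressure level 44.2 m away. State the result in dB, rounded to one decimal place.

41.7 dB

L_p = L_w − 10·log₁₀(4π·r²) with r = 44.2 m.
4π·r² = 2.455e+04 m², 10·log₁₀ of that is 43.901 dB.
L_p = 85.6 − 43.901 = 41.70 dB.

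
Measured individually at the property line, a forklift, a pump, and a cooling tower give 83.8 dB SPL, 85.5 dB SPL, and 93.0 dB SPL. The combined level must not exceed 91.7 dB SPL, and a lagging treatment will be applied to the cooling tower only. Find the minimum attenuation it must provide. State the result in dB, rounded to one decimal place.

Fixed contribution from the other sources: Σ 10^(L/10) = 10^(83.8/10) + 10^(85.5/10) = 5.947e+08 (87.74 dB SPL).
The limit corresponds to 10^(91.7/10) = 1.479e+09; subtracting the fixed part leaves 8.844e+08 for the cooling tower, i.e. 89.47 dB SPL.
So the cooling tower must be reduced from 93.0 to 89.47 dB SPL: IL = 3.53 dB.

3.5 dB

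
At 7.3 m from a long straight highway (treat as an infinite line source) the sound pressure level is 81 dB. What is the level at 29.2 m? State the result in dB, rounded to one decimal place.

75.0 dB

For a line source, L₂ = L₁ − 10·log₁₀(r₂/r₁).
L₂ = 81 − 10·log₁₀(29.2/7.3) = 81 − 6.021 = 74.98 dB.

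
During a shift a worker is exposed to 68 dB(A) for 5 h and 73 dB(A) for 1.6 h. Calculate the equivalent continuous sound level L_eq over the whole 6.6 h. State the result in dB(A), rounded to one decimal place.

69.8 dB(A)

L_eq = 10·log₁₀[(1/T)·Σ tᵢ·10^(Lᵢ/10)] with T = 6.6 h.
Σ tᵢ·10^(Lᵢ/10) = 5·10^(68/10) + 1.6·10^(73/10) = 6.347e+07.
L_eq = 10·log₁₀(6.347e+07/6.6) = 69.83 dB(A).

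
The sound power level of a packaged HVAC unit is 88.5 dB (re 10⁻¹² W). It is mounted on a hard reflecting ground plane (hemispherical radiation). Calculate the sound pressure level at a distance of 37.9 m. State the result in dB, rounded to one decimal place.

48.9 dB

Free-field hemispherical radiation: L_p = L_w − 10·log₁₀(2π·r²), r = 37.9 m.
2π·r² = 9025 m², 10·log₁₀ of that is 39.555 dB.
L_p = 88.5 − 39.555 = 48.95 dB.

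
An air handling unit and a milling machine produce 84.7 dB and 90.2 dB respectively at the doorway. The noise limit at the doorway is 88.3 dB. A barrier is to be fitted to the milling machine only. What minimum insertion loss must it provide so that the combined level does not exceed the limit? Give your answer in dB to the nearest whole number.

Everything except the milling machine sums to 10^(84.7/10) = 2.951e+08 in linear terms, 84.70 dB.
To meet 88.3 dB overall, the treated milling machine may contribute at most 10^(88.3/10) − 2.951e+08 = 3.810e+08, i.e. 85.81 dB.
Required insertion loss = 90.2 − 85.81 = 4.39 dB.

4 dB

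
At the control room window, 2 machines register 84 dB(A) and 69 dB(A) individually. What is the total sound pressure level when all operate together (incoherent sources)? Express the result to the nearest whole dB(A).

For uncorrelated sources the intensities add, so convert each level to linear form, sum, and take 10·log₁₀ of the total.
Σ 10^(L/10) = 10^(84/10) + 10^(69/10) = 2.591e+08.
L_total = 10·log₁₀(2.591e+08) = 84.14 dB(A).

84 dB(A)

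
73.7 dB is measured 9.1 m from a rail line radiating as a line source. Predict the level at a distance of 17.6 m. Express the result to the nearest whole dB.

For a line source, L₂ = L₁ − 10·log₁₀(r₂/r₁).
L₂ = 73.7 − 10·log₁₀(17.6/9.1) = 73.7 − 2.865 = 70.84 dB.

71 dB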